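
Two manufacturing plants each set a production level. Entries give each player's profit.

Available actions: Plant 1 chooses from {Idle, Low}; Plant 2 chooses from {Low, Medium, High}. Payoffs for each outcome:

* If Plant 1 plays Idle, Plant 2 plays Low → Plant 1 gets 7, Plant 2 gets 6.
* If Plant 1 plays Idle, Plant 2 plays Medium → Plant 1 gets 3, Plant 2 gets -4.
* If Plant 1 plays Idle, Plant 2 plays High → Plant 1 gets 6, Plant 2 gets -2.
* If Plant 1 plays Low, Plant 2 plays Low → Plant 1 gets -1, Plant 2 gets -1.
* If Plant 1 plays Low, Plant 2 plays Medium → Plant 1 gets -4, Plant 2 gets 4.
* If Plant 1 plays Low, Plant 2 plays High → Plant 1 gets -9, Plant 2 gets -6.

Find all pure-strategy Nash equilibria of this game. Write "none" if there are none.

(Idle, Low)

Plant 1 against Low: payoffs 7, -1 → best response Idle.
Plant 1 against Medium: payoffs 3, -4 → best response Idle.
Plant 1 against High: payoffs 6, -9 → best response Idle.
Plant 2 against Idle: payoffs 6, -4, -2 → best response Low.
Plant 2 against Low: payoffs -1, 4, -6 → best response Medium.
Mutual best responses: (Idle, Low).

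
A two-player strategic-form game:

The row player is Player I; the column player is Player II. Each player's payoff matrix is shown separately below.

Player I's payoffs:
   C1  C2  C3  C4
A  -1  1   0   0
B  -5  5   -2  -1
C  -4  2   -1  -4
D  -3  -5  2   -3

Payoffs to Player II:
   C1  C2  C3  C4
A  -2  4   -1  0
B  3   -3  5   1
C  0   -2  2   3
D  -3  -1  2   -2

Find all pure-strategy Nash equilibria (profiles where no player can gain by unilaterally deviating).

(A, C1): Player II can switch to C2 (-2 → 4). Not NE.
(A, C2): Player I can switch to B (1 → 5). Not NE.
(A, C3): Player I can switch to D (0 → 2). Not NE.
(A, C4): Player II can switch to C2 (0 → 4). Not NE.
(B, C1): Player I can switch to A (-5 → -1). Not NE.
(B, C2): Player II can switch to C1 (-3 → 3). Not NE.
(B, C3): Player I can switch to A (-2 → 0). Not NE.
(B, C4): Player I can switch to A (-1 → 0). Not NE.
(C, C1): Player I can switch to A (-4 → -1). Not NE.
(C, C2): Player I can switch to B (2 → 5). Not NE.
(C, C3): Player I can switch to A (-1 → 0). Not NE.
(C, C4): Player I can switch to A (-4 → 0). Not NE.
(D, C3): Player I gets 2, best alternative 0; Player II gets 2, best alternative -1. No profitable deviation — NE.
(The remaining 3 profiles each have a profitable deviation by the same check.)

(D, C3)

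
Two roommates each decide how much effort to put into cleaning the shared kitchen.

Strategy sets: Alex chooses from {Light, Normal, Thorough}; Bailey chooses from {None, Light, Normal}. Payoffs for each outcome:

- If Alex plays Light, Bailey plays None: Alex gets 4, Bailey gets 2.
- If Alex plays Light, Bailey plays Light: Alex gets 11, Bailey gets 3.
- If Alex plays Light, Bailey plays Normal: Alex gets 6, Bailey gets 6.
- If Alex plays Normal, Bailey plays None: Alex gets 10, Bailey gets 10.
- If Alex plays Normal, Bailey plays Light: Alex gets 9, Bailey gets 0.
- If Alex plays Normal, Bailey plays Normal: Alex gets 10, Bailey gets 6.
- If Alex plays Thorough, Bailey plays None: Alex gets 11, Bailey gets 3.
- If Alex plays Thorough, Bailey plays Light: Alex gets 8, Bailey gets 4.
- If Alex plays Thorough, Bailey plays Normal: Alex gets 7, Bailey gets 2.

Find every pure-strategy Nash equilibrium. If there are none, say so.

No pure-strategy Nash equilibrium.

For each strategy profile, look for a profitable unilateral deviation.
(Light, None): Alex can switch to Normal (4 → 10). Not NE.
(Light, Light): Bailey can switch to Normal (3 → 6). Not NE.
(Light, Normal): Alex can switch to Normal (6 → 10). Not NE.
(Normal, None): Alex can switch to Thorough (10 → 11). Not NE.
(Normal, Light): Alex can switch to Light (9 → 11). Not NE.
(Normal, Normal): Bailey can switch to None (6 → 10). Not NE.
(The remaining 3 profiles each have a profitable deviation by the same check.)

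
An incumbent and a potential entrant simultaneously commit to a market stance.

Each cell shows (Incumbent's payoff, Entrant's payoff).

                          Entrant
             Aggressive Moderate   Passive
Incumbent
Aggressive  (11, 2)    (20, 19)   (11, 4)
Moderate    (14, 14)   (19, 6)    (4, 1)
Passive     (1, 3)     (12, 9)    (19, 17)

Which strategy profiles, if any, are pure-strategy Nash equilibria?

The pure Nash equilibria are (Aggressive, Moderate), (Moderate, Aggressive), (Passive, Passive).

(Aggressive, Aggressive): Incumbent can switch to Moderate (11 → 14). Not NE.
(Aggressive, Moderate): Incumbent gets 20, best alternative 19; Entrant gets 19, best alternative 4. No profitable deviation — NE.
(Aggressive, Passive): Incumbent can switch to Passive (11 → 19). Not NE.
(Moderate, Aggressive): Incumbent gets 14, best alternative 11; Entrant gets 14, best alternative 6. No profitable deviation — NE.
(Moderate, Moderate): Incumbent can switch to Aggressive (19 → 20). Not NE.
(Moderate, Passive): Incumbent can switch to Aggressive (4 → 11). Not NE.
(Passive, Aggressive): Incumbent can switch to Aggressive (1 → 11). Not NE.
(Passive, Moderate): Incumbent can switch to Aggressive (12 → 20). Not NE.
(Passive, Passive): Incumbent gets 19, best alternative 11; Entrant gets 17, best alternative 9. No profitable deviation — NE.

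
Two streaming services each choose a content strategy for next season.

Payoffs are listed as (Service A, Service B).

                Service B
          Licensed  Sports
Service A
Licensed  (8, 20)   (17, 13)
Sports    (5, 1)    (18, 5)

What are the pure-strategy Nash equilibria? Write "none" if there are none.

The pure Nash equilibria are (Licensed, Licensed) and (Sports, Sports).

Service A against Licensed: payoffs 8, 5 → best response Licensed.
Service A against Sports: payoffs 17, 18 → best response Sports.
Service B against Licensed: payoffs 20, 13 → best response Licensed.
Service B against Sports: payoffs 1, 5 → best response Sports.
Mutual best responses: (Licensed, Licensed); (Sports, Sports).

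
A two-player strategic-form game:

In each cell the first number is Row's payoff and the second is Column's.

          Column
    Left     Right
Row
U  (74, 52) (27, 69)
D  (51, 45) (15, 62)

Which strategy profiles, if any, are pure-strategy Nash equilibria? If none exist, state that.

Row against Left: payoffs 74, 51 → best response U.
Row against Right: payoffs 27, 15 → best response U.
Column against U: payoffs 52, 69 → best response Right.
Column against D: payoffs 45, 62 → best response Right.
Mutual best responses: (U, Right).

Pure NE: (U, Right)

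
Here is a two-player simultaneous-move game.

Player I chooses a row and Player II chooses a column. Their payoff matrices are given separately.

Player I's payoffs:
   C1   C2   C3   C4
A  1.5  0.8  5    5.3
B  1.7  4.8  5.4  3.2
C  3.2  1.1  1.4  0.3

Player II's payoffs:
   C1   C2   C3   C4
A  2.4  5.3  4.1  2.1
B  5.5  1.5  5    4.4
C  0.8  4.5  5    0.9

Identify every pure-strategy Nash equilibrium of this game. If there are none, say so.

For each player, find the best response to each opponent profile; mutual best responses are the pure NE.
Player I against C1: payoffs 1.5, 1.7, 3.2 → best response C.
Player I against C2: payoffs 0.8, 4.8, 1.1 → best response B.
Player I against C3: payoffs 5, 5.4, 1.4 → best response B.
Player I against C4: payoffs 5.3, 3.2, 0.3 → best response A.
Player II against A: payoffs 2.4, 5.3, 4.1, 2.1 → best response C2.
Player II against B: payoffs 5.5, 1.5, 5, 4.4 → best response C1.
Player II against C: payoffs 0.8, 4.5, 5, 0.9 → best response C3.
No profile is a mutual best response for all players.

No pure-strategy Nash equilibrium.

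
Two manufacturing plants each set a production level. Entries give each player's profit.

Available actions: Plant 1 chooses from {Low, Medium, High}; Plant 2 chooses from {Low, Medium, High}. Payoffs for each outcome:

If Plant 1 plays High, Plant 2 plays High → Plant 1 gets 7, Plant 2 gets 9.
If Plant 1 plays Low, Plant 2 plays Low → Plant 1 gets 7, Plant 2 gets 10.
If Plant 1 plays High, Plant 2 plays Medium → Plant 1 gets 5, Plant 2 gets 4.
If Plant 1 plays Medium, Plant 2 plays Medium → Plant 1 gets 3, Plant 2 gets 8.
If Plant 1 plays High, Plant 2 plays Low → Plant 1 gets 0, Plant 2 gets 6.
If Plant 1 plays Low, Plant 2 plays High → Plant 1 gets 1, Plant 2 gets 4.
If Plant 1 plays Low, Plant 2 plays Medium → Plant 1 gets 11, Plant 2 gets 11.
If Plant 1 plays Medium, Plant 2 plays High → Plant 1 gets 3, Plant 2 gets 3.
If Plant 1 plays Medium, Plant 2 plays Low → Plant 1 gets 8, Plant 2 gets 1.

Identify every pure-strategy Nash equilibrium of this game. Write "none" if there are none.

Pure-strategy Nash equilibria: (Low, Medium), (High, High)

(Low, Low): Plant 1 can switch to Medium (7 → 8). Not NE.
(Low, Medium): Plant 1 gets 11, best alternative 5; Plant 2 gets 11, best alternative 10. No profitable deviation — NE.
(Low, High): Plant 1 can switch to Medium (1 → 3). Not NE.
(Medium, Low): Plant 2 can switch to Medium (1 → 8). Not NE.
(Medium, Medium): Plant 1 can switch to Low (3 → 11). Not NE.
(Medium, High): Plant 1 can switch to High (3 → 7). Not NE.
(High, Low): Plant 1 can switch to Low (0 → 7). Not NE.
(High, Medium): Plant 1 can switch to Low (5 → 11). Not NE.
(High, High): Plant 1 gets 7, best alternative 3; Plant 2 gets 9, best alternative 6. No profitable deviation — NE.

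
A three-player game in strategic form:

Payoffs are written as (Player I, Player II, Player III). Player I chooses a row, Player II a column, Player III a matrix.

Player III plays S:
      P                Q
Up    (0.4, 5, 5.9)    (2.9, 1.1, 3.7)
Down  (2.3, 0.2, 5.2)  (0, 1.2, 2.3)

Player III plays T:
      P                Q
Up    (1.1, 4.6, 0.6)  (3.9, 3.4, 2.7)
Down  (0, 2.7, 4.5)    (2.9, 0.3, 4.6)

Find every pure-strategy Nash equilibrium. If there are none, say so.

There is no pure-strategy Nash equilibrium.

Player I against (P, S): payoffs 0.4, 2.3 → best response Down.
Player I against (P, T): payoffs 1.1, 0 → best response Up.
Player I against (Q, S): payoffs 2.9, 0 → best response Up.
Player I against (Q, T): payoffs 3.9, 2.9 → best response Up.
Player II against (Up, S): payoffs 5, 1.1 → best response P.
Player II against (Up, T): payoffs 4.6, 3.4 → best response P.
Player II against (Down, S): payoffs 0.2, 1.2 → best response Q.
Player II against (Down, T): payoffs 2.7, 0.3 → best response P.
Player III against (Up, P): payoffs 5.9, 0.6 → best response S.
Player III against (Up, Q): payoffs 3.7, 2.7 → best response S.
Player III against (Down, P): payoffs 5.2, 4.5 → best response S.
Player III against (Down, Q): payoffs 2.3, 4.6 → best response T.
No profile is a mutual best response for all players.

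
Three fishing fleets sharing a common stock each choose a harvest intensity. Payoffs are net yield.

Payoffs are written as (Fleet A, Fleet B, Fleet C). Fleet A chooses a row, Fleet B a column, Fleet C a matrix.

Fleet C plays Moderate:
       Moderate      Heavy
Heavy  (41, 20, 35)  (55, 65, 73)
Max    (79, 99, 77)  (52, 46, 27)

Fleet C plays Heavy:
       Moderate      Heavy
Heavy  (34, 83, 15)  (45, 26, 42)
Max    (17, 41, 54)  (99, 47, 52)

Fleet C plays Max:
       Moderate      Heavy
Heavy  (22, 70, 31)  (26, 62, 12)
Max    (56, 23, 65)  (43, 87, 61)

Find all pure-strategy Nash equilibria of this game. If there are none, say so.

(Heavy, Moderate, Moderate): Fleet A can switch to Max (41 → 79). Not NE.
(Heavy, Moderate, Heavy): Fleet C can switch to Moderate (15 → 35). Not NE.
(Heavy, Moderate, Max): Fleet A can switch to Max (22 → 56). Not NE.
(Heavy, Heavy, Moderate): Fleet A gets 55, best alternative 52; Fleet B gets 65, best alternative 20; Fleet C gets 73, best alternative 42. No profitable deviation — NE.
(Heavy, Heavy, Heavy): Fleet A can switch to Max (45 → 99). Not NE.
(Heavy, Heavy, Max): Fleet A can switch to Max (26 → 43). Not NE.
(Max, Moderate, Moderate): Fleet A gets 79, best alternative 41; Fleet B gets 99, best alternative 46; Fleet C gets 77, best alternative 65. No profitable deviation — NE.
(Max, Moderate, Heavy): Fleet A can switch to Heavy (17 → 34). Not NE.
(Max, Heavy, Max): Fleet A gets 43, best alternative 26; Fleet B gets 87, best alternative 23; Fleet C gets 61, best alternative 52. No profitable deviation — NE.
(The remaining 3 profiles each have a profitable deviation by the same check.)

(Heavy, Heavy, Moderate); (Max, Moderate, Moderate); (Max, Heavy, Max)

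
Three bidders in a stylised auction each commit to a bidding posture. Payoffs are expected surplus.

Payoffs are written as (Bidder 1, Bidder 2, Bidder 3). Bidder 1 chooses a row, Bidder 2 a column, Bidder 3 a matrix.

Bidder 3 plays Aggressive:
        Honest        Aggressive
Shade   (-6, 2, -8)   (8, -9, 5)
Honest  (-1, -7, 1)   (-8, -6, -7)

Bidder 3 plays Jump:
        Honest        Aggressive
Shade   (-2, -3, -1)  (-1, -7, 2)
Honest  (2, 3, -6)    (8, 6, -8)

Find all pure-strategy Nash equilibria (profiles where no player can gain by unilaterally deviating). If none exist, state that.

This game has no pure Nash equilibrium.

(Shade, Honest, Aggressive): Bidder 1 can switch to Honest (-6 → -1). Not NE.
(Shade, Honest, Jump): Bidder 1 can switch to Honest (-2 → 2). Not NE.
(Shade, Aggressive, Aggressive): Bidder 2 can switch to Honest (-9 → 2). Not NE.
(Shade, Aggressive, Jump): Bidder 1 can switch to Honest (-1 → 8). Not NE.
(Honest, Honest, Aggressive): Bidder 2 can switch to Aggressive (-7 → -6). Not NE.
(Honest, Honest, Jump): Bidder 2 can switch to Aggressive (3 → 6). Not NE.
(Honest, Aggressive, Aggressive): Bidder 1 can switch to Shade (-8 → 8). Not NE.
(Honest, Aggressive, Jump): Bidder 3 can switch to Aggressive (-8 → -7). Not NE.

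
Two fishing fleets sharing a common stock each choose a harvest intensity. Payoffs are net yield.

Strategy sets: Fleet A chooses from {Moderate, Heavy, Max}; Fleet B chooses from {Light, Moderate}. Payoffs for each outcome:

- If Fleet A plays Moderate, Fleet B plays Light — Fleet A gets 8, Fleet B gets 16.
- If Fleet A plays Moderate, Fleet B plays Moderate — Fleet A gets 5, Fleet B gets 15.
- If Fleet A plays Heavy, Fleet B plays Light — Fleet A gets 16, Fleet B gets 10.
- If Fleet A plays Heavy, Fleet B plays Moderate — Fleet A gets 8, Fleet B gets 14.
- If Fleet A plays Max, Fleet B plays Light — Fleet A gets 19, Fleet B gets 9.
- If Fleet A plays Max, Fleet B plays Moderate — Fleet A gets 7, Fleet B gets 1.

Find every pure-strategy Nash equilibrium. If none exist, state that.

(Moderate, Light): Fleet A can switch to Heavy (8 → 16). Not NE.
(Moderate, Moderate): Fleet A can switch to Heavy (5 → 8). Not NE.
(Heavy, Light): Fleet A can switch to Max (16 → 19). Not NE.
(Heavy, Moderate): Fleet A gets 8, best alternative 7; Fleet B gets 14, best alternative 10. No profitable deviation — NE.
(Max, Light): Fleet A gets 19, best alternative 16; Fleet B gets 9, best alternative 1. No profitable deviation — NE.
(Max, Moderate): Fleet A can switch to Heavy (7 → 8). Not NE.

(Heavy, Moderate), (Max, Light)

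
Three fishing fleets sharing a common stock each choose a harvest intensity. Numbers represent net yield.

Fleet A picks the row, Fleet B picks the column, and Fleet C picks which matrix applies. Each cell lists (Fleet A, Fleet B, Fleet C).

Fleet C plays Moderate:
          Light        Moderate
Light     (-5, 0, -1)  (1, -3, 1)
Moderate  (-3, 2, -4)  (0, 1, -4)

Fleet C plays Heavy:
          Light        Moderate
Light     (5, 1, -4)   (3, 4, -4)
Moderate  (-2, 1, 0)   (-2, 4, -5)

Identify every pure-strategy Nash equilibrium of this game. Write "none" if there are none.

none

Check each profile: it is a Nash equilibrium iff no player can strictly gain by switching unilaterally.
(Light, Light, Moderate): Fleet A can switch to Moderate (-5 → -3). Not NE.
(Light, Light, Heavy): Fleet B can switch to Moderate (1 → 4). Not NE.
(Light, Moderate, Moderate): Fleet B can switch to Light (-3 → 0). Not NE.
(Light, Moderate, Heavy): Fleet C can switch to Moderate (-4 → 1). Not NE.
(Moderate, Light, Moderate): Fleet C can switch to Heavy (-4 → 0). Not NE.
(Moderate, Light, Heavy): Fleet A can switch to Light (-2 → 5). Not NE.
(The remaining 2 profiles each have a profitable deviation by the same check.)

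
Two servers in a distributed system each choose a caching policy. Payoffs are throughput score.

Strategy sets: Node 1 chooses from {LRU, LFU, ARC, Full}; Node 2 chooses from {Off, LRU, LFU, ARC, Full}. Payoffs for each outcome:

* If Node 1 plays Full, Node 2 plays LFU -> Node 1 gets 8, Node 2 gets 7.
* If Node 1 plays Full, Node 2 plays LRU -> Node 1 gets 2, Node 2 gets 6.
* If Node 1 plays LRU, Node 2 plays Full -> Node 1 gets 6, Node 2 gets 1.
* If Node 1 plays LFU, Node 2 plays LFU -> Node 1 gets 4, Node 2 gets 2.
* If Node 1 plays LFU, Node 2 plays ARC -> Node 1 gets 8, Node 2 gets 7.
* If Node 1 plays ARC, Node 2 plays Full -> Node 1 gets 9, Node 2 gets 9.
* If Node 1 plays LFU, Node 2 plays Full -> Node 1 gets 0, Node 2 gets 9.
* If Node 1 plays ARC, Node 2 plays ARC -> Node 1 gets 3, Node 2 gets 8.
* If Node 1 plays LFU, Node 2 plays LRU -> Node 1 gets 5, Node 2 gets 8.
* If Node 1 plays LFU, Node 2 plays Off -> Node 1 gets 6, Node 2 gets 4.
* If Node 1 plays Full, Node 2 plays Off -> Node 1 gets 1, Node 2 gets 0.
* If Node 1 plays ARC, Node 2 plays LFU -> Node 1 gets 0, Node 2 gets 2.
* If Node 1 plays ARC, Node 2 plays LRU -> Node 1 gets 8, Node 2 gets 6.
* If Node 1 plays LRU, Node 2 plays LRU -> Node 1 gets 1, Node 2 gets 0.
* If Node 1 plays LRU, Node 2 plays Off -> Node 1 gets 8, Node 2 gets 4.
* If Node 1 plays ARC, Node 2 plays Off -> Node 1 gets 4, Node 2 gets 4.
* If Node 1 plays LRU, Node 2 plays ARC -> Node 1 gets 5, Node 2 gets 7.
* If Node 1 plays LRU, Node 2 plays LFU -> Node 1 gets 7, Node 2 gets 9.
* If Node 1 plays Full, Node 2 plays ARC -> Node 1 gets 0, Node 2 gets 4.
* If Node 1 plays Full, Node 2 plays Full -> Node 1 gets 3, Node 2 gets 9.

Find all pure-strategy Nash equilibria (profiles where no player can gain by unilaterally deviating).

The unique pure-strategy Nash equilibrium is (ARC, Full).

(LRU, Off): Node 2 can switch to LFU (4 → 9). Not NE.
(LRU, LRU): Node 1 can switch to LFU (1 → 5). Not NE.
(LRU, LFU): Node 1 can switch to Full (7 → 8). Not NE.
(LRU, ARC): Node 1 can switch to LFU (5 → 8). Not NE.
(LRU, Full): Node 1 can switch to ARC (6 → 9). Not NE.
(LFU, Off): Node 1 can switch to LRU (6 → 8). Not NE.
(LFU, LRU): Node 1 can switch to ARC (5 → 8). Not NE.
(LFU, LFU): Node 1 can switch to LRU (4 → 7). Not NE.
(LFU, ARC): Node 2 can switch to LRU (7 → 8). Not NE.
(LFU, Full): Node 1 can switch to LRU (0 → 6). Not NE.
(ARC, Off): Node 1 can switch to LRU (4 → 8). Not NE.
(ARC, LRU): Node 2 can switch to ARC (6 → 8). Not NE.
(ARC, Full): Node 1 gets 9, best alternative 6; Node 2 gets 9, best alternative 8. No profitable deviation — NE.
(The remaining 7 profiles each have a profitable deviation by the same check.)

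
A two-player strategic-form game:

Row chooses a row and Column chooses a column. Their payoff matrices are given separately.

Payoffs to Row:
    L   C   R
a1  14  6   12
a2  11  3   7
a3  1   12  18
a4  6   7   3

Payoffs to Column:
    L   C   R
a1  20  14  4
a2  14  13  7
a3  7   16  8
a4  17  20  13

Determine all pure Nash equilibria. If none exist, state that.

Pure-strategy Nash equilibria: (a1, L), (a3, C)

For each player, find the best response to each opponent profile; mutual best responses are the pure NE.
Row against L: payoffs 14, 11, 1, 6 → best response a1.
Row against C: payoffs 6, 3, 12, 7 → best response a3.
Row against R: payoffs 12, 7, 18, 3 → best response a3.
Column against a1: payoffs 20, 14, 4 → best response L.
Column against a2: payoffs 14, 13, 7 → best response L.
Column against a3: payoffs 7, 16, 8 → best response C.
Column against a4: payoffs 17, 20, 13 → best response C.
Mutual best responses: (a1, L); (a3, C).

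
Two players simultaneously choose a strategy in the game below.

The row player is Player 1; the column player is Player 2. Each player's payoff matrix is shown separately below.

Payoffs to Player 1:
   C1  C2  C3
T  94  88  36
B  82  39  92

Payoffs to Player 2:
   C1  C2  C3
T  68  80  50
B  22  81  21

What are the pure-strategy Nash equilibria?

(T, C1): Player 2 can switch to C2 (68 → 80). Not NE.
(T, C2): Player 1 gets 88, best alternative 39; Player 2 gets 80, best alternative 68. No profitable deviation — NE.
(T, C3): Player 1 can switch to B (36 → 92). Not NE.
(B, C1): Player 1 can switch to T (82 → 94). Not NE.
(B, C2): Player 1 can switch to T (39 → 88). Not NE.
(B, C3): Player 2 can switch to C1 (21 → 22). Not NE.

The unique pure-strategy Nash equilibrium is (T, C2).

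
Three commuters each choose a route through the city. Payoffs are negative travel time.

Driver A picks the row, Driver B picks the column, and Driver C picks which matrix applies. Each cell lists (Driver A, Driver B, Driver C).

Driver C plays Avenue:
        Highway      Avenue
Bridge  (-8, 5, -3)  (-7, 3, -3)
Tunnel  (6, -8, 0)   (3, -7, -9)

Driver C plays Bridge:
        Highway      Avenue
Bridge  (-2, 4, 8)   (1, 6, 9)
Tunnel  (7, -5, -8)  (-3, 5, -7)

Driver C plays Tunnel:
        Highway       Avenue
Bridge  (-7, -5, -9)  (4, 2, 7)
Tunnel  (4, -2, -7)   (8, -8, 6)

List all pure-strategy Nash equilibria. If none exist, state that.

Pure NE: (Bridge, Avenue, Bridge)

Driver A against (Highway, Avenue): payoffs -8, 6 → best response Tunnel.
Driver A against (Highway, Bridge): payoffs -2, 7 → best response Tunnel.
Driver A against (Highway, Tunnel): payoffs -7, 4 → best response Tunnel.
Driver A against (Avenue, Avenue): payoffs -7, 3 → best response Tunnel.
Driver A against (Avenue, Bridge): payoffs 1, -3 → best response Bridge.
Driver A against (Avenue, Tunnel): payoffs 4, 8 → best response Tunnel.
Driver B against (Bridge, Avenue): payoffs 5, 3 → best response Highway.
Driver B against (Bridge, Bridge): payoffs 4, 6 → best response Avenue.
Driver B against (Bridge, Tunnel): payoffs -5, 2 → best response Avenue.
Driver B against (Tunnel, Avenue): payoffs -8, -7 → best response Avenue.
Driver B against (Tunnel, Bridge): payoffs -5, 5 → best response Avenue.
Driver B against (Tunnel, Tunnel): payoffs -2, -8 → best response Highway.
Driver C against (Bridge, Highway): payoffs -3, 8, -9 → best response Bridge.
Driver C against (Bridge, Avenue): payoffs -3, 9, 7 → best response Bridge.
Driver C against (Tunnel, Highway): payoffs 0, -8, -7 → best response Avenue.
Driver C against (Tunnel, Avenue): payoffs -9, -7, 6 → best response Tunnel.
Mutual best responses: (Bridge, Avenue, Bridge).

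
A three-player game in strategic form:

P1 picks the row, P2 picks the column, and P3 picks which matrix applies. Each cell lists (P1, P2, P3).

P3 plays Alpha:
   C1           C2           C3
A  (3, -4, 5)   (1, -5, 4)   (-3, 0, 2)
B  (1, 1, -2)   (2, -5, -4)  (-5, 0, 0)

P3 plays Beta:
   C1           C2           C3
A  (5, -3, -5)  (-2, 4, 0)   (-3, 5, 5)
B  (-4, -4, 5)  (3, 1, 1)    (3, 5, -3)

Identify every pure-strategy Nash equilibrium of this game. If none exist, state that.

This game has no pure Nash equilibrium.

(A, C1, Alpha): P2 can switch to C3 (-4 → 0). Not NE.
(A, C1, Beta): P2 can switch to C2 (-3 → 4). Not NE.
(A, C2, Alpha): P1 can switch to B (1 → 2). Not NE.
(A, C2, Beta): P1 can switch to B (-2 → 3). Not NE.
(A, C3, Alpha): P3 can switch to Beta (2 → 5). Not NE.
(A, C3, Beta): P1 can switch to B (-3 → 3). Not NE.
(The remaining 6 profiles each have a profitable deviation by the same check.)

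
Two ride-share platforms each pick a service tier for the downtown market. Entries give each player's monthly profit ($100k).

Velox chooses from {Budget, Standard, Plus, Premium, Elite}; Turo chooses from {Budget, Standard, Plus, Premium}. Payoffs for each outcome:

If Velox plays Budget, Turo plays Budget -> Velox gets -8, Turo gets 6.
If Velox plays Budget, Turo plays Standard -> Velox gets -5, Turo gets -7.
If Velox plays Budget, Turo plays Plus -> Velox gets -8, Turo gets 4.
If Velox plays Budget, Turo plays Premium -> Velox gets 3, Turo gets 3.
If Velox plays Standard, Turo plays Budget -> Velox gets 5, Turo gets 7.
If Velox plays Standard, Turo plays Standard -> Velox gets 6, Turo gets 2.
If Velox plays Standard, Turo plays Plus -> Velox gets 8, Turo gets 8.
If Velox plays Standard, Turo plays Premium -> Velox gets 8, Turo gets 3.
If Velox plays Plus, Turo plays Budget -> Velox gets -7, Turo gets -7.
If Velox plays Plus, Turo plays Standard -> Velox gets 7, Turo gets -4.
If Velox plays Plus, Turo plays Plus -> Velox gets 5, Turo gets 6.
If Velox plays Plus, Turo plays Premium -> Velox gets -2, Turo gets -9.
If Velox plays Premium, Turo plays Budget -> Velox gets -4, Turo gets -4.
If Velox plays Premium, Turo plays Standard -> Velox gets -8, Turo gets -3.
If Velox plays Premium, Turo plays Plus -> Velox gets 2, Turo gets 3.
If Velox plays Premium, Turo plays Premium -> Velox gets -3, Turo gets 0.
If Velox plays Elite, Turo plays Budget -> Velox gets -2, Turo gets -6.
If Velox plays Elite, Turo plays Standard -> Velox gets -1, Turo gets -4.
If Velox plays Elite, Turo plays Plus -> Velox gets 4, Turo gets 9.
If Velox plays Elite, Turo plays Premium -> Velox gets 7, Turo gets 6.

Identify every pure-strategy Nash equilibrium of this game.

(Standard, Plus)

Velox against Budget: payoffs -8, 5, -7, -4, -2 → best response Standard.
Velox against Standard: payoffs -5, 6, 7, -8, -1 → best response Plus.
Velox against Plus: payoffs -8, 8, 5, 2, 4 → best response Standard.
Velox against Premium: payoffs 3, 8, -2, -3, 7 → best response Standard.
Turo against Budget: payoffs 6, -7, 4, 3 → best response Budget.
Turo against Standard: payoffs 7, 2, 8, 3 → best response Plus.
Turo against Plus: payoffs -7, -4, 6, -9 → best response Plus.
Turo against Premium: payoffs -4, -3, 3, 0 → best response Plus.
Turo against Elite: payoffs -6, -4, 9, 6 → best response Plus.
Mutual best responses: (Standard, Plus).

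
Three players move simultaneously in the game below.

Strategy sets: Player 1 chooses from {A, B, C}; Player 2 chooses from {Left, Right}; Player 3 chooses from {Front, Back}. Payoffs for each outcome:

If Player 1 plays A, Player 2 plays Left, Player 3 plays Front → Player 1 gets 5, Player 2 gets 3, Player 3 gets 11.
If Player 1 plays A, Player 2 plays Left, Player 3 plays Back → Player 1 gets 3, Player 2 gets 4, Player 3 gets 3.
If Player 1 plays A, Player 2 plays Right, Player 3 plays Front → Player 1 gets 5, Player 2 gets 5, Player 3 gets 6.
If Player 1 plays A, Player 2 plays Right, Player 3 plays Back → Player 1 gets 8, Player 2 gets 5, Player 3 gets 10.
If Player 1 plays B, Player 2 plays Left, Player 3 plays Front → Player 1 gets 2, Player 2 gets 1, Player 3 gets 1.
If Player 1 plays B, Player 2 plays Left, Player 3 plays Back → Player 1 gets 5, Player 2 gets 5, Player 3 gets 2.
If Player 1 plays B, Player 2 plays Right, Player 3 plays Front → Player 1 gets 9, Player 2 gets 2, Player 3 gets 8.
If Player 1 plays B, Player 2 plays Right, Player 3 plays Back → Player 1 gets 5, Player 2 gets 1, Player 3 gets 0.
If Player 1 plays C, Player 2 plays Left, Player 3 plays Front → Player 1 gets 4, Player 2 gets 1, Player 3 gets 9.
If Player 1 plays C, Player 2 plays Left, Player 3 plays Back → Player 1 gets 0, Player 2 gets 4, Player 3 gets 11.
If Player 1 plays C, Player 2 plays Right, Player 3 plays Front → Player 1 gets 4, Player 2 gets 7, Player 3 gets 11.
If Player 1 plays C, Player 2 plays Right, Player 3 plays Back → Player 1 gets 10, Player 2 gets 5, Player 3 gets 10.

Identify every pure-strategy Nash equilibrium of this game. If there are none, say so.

Pure-strategy Nash equilibria: (B, Left, Back); (B, Right, Front)

(A, Left, Front): Player 2 can switch to Right (3 → 5). Not NE.
(A, Left, Back): Player 1 can switch to B (3 → 5). Not NE.
(A, Right, Front): Player 1 can switch to B (5 → 9). Not NE.
(A, Right, Back): Player 1 can switch to C (8 → 10). Not NE.
(B, Left, Front): Player 1 can switch to A (2 → 5). Not NE.
(B, Left, Back): Player 1 gets 5, best alternative 3; Player 2 gets 5, best alternative 1; Player 3 gets 2, best alternative 1. No profitable deviation — NE.
(B, Right, Front): Player 1 gets 9, best alternative 5; Player 2 gets 2, best alternative 1; Player 3 gets 8, best alternative 0. No profitable deviation — NE.
(B, Right, Back): Player 1 can switch to A (5 → 8). Not NE.
(C, Left, Front): Player 1 can switch to A (4 → 5). Not NE.
(C, Left, Back): Player 1 can switch to A (0 → 3). Not NE.
(The remaining 2 profiles each have a profitable deviation by the same check.)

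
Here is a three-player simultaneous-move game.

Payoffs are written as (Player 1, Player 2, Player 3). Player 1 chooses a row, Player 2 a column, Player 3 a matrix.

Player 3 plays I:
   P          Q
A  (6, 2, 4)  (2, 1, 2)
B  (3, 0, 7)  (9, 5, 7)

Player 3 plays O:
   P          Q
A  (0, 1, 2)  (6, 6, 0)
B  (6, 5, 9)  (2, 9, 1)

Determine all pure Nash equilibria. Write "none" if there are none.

Pure-strategy Nash equilibria: (A, P, I) and (B, Q, I)

Player 1 against (P, I): payoffs 6, 3 → best response A.
Player 1 against (P, O): payoffs 0, 6 → best response B.
Player 1 against (Q, I): payoffs 2, 9 → best response B.
Player 1 against (Q, O): payoffs 6, 2 → best response A.
Player 2 against (A, I): payoffs 2, 1 → best response P.
Player 2 against (A, O): payoffs 1, 6 → best response Q.
Player 2 against (B, I): payoffs 0, 5 → best response Q.
Player 2 against (B, O): payoffs 5, 9 → best response Q.
Player 3 against (A, P): payoffs 4, 2 → best response I.
Player 3 against (A, Q): payoffs 2, 0 → best response I.
Player 3 against (B, P): payoffs 7, 9 → best response O.
Player 3 against (B, Q): payoffs 7, 1 → best response I.
Mutual best responses: (A, P, I); (B, Q, I).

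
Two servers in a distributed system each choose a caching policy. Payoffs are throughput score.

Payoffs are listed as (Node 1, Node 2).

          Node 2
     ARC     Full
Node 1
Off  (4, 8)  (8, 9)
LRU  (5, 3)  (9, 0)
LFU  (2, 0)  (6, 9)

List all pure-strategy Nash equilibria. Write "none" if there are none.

(LRU, ARC)

Node 1 against ARC: payoffs 4, 5, 2 → best response LRU.
Node 1 against Full: payoffs 8, 9, 6 → best response LRU.
Node 2 against Off: payoffs 8, 9 → best response Full.
Node 2 against LRU: payoffs 3, 0 → best response ARC.
Node 2 against LFU: payoffs 0, 9 → best response Full.
Mutual best responses: (LRU, ARC).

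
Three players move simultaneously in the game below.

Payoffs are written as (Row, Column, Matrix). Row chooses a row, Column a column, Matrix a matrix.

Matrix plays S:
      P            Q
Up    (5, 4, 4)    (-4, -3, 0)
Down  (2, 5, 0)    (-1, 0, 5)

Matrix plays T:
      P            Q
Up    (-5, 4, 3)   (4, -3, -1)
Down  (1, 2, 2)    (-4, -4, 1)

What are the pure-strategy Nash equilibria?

(Up, P, S), (Down, P, T)

For each strategy profile, look for a profitable unilateral deviation.
(Up, P, S): Row gets 5, best alternative 2; Column gets 4, best alternative -3; Matrix gets 4, best alternative 3. No profitable deviation — NE.
(Up, P, T): Row can switch to Down (-5 → 1). Not NE.
(Up, Q, S): Row can switch to Down (-4 → -1). Not NE.
(Up, Q, T): Column can switch to P (-3 → 4). Not NE.
(Down, P, S): Row can switch to Up (2 → 5). Not NE.
(Down, P, T): Row gets 1, best alternative -5; Column gets 2, best alternative -4; Matrix gets 2, best alternative 0. No profitable deviation — NE.
(Down, Q, S): Column can switch to P (0 → 5). Not NE.
(Down, Q, T): Row can switch to Up (-4 → 4). Not NE.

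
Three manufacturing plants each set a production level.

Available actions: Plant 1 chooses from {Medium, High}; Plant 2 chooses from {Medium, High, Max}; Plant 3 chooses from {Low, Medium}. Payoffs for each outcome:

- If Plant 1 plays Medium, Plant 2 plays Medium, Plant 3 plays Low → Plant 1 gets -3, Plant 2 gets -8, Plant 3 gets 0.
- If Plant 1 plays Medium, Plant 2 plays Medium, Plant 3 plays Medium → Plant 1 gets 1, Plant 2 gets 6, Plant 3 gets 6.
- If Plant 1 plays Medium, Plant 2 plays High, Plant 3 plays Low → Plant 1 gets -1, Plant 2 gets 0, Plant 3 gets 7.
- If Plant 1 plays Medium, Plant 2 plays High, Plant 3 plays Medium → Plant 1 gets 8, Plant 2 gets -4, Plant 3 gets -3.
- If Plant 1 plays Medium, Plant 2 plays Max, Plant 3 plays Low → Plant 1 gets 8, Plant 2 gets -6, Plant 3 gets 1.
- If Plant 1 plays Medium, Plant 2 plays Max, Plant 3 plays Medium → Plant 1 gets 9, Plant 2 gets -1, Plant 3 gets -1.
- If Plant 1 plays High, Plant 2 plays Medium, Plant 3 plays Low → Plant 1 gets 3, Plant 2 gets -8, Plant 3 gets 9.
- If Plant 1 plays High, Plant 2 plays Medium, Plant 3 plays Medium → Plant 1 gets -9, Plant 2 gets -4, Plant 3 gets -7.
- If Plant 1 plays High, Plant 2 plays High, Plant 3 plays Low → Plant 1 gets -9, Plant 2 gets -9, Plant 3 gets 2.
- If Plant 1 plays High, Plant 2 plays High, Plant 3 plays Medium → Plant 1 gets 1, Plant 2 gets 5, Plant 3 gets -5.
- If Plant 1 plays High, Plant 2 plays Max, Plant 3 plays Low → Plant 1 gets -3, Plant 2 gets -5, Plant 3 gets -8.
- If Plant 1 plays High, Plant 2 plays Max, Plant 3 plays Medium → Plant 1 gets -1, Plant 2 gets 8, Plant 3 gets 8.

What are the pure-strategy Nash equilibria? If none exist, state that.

(Medium, Medium, Medium), (Medium, High, Low)

Check each profile: it is a Nash equilibrium iff no player can strictly gain by switching unilaterally.
(Medium, Medium, Low): Plant 1 can switch to High (-3 → 3). Not NE.
(Medium, Medium, Medium): Plant 1 gets 1, best alternative -9; Plant 2 gets 6, best alternative -1; Plant 3 gets 6, best alternative 0. No profitable deviation — NE.
(Medium, High, Low): Plant 1 gets -1, best alternative -9; Plant 2 gets 0, best alternative -6; Plant 3 gets 7, best alternative -3. No profitable deviation — NE.
(Medium, High, Medium): Plant 2 can switch to Medium (-4 → 6). Not NE.
(Medium, Max, Low): Plant 2 can switch to High (-6 → 0). Not NE.
(Medium, Max, Medium): Plant 2 can switch to Medium (-1 → 6). Not NE.
(High, Medium, Low): Plant 2 can switch to Max (-8 → -5). Not NE.
(High, Medium, Medium): Plant 1 can switch to Medium (-9 → 1). Not NE.
(The remaining 4 profiles each have a profitable deviation by the same check.)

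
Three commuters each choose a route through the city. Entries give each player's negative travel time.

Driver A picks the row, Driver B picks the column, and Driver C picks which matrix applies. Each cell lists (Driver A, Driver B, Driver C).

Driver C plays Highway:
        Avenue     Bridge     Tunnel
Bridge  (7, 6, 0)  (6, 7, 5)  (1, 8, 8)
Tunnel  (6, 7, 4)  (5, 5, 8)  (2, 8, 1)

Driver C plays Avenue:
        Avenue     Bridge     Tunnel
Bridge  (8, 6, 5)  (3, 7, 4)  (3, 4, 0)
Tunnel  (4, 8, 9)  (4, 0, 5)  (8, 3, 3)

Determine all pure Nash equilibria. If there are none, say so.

Driver A against (Avenue, Highway): payoffs 7, 6 → best response Bridge.
Driver A against (Avenue, Avenue): payoffs 8, 4 → best response Bridge.
Driver A against (Bridge, Highway): payoffs 6, 5 → best response Bridge.
Driver A against (Bridge, Avenue): payoffs 3, 4 → best response Tunnel.
Driver A against (Tunnel, Highway): payoffs 1, 2 → best response Tunnel.
Driver A against (Tunnel, Avenue): payoffs 3, 8 → best response Tunnel.
Driver B against (Bridge, Highway): payoffs 6, 7, 8 → best response Tunnel.
Driver B against (Bridge, Avenue): payoffs 6, 7, 4 → best response Bridge.
Driver B against (Tunnel, Highway): payoffs 7, 5, 8 → best response Tunnel.
Driver B against (Tunnel, Avenue): payoffs 8, 0, 3 → best response Avenue.
Driver C against (Bridge, Avenue): payoffs 0, 5 → best response Avenue.
Driver C against (Bridge, Bridge): payoffs 5, 4 → best response Highway.
Driver C against (Bridge, Tunnel): payoffs 8, 0 → best response Highway.
Driver C against (Tunnel, Avenue): payoffs 4, 9 → best response Avenue.
Driver C against (Tunnel, Bridge): payoffs 8, 5 → best response Highway.
Driver C against (Tunnel, Tunnel): payoffs 1, 3 → best response Avenue.
No profile is a mutual best response for all players.

none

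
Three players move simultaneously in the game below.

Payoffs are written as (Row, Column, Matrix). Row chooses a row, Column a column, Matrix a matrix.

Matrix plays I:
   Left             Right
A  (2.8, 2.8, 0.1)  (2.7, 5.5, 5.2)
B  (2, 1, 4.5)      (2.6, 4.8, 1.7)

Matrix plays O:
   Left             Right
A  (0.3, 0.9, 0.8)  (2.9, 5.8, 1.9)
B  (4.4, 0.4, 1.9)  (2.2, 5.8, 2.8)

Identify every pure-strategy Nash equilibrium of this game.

The unique pure-strategy Nash equilibrium is (A, Right, I).

Mark each player's best response to every combination of opponents' strategies; a profile where every player is best-responding is a pure Nash equilibrium.
Row against (Left, I): payoffs 2.8, 2 → best response A.
Row against (Left, O): payoffs 0.3, 4.4 → best response B.
Row against (Right, I): payoffs 2.7, 2.6 → best response A.
Row against (Right, O): payoffs 2.9, 2.2 → best response A.
Column against (A, I): payoffs 2.8, 5.5 → best response Right.
Column against (A, O): payoffs 0.9, 5.8 → best response Right.
Column against (B, I): payoffs 1, 4.8 → best response Right.
Column against (B, O): payoffs 0.4, 5.8 → best response Right.
Matrix against (A, Left): payoffs 0.1, 0.8 → best response O.
Matrix against (A, Right): payoffs 5.2, 1.9 → best response I.
Matrix against (B, Left): payoffs 4.5, 1.9 → best response I.
Matrix against (B, Right): payoffs 1.7, 2.8 → best response O.
Mutual best responses: (A, Right, I).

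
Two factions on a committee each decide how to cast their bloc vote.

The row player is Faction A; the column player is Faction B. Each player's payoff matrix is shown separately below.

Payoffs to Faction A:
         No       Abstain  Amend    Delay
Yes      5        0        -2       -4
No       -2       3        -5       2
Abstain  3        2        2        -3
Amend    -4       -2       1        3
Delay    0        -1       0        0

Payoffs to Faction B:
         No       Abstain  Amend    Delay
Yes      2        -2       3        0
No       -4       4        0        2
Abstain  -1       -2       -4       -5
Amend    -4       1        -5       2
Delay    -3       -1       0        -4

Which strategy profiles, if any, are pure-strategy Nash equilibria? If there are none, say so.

Faction A against No: payoffs 5, -2, 3, -4, 0 → best response Yes.
Faction A against Abstain: payoffs 0, 3, 2, -2, -1 → best response No.
Faction A against Amend: payoffs -2, -5, 2, 1, 0 → best response Abstain.
Faction A against Delay: payoffs -4, 2, -3, 3, 0 → best response Amend.
Faction B against Yes: payoffs 2, -2, 3, 0 → best response Amend.
Faction B against No: payoffs -4, 4, 0, 2 → best response Abstain.
Faction B against Abstain: payoffs -1, -2, -4, -5 → best response No.
Faction B against Amend: payoffs -4, 1, -5, 2 → best response Delay.
Faction B against Delay: payoffs -3, -1, 0, -4 → best response Amend.
Mutual best responses: (No, Abstain); (Amend, Delay).

The pure Nash equilibria are (No, Abstain); (Amend, Delay).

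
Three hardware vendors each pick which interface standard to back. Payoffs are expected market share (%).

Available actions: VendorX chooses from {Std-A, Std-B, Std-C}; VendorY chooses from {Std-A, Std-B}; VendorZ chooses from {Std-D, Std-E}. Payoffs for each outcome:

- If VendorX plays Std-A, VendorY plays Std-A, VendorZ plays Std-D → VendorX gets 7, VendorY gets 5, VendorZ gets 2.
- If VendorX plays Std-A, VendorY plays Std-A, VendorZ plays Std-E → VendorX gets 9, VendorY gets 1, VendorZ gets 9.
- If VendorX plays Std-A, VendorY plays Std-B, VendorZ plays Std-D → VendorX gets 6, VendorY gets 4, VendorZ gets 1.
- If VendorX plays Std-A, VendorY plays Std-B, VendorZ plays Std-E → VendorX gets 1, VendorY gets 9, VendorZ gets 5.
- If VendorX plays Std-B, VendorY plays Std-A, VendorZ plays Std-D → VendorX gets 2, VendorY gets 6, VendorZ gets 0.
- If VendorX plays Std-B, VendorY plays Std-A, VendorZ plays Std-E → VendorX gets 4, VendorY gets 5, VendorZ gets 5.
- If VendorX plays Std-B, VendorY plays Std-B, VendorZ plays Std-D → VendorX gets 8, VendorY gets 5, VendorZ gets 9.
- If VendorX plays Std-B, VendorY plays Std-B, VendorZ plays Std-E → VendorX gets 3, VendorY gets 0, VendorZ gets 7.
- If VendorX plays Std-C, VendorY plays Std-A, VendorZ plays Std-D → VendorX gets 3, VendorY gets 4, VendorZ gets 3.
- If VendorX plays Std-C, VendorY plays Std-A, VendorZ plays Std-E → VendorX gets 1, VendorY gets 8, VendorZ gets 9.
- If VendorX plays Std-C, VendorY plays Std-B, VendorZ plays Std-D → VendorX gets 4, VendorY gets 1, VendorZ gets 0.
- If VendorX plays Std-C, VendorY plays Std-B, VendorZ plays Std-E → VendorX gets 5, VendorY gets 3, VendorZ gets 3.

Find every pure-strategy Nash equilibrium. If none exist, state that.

No pure-strategy Nash equilibrium.

(Std-A, Std-A, Std-D): VendorZ can switch to Std-E (2 → 9). Not NE.
(Std-A, Std-A, Std-E): VendorY can switch to Std-B (1 → 9). Not NE.
(Std-A, Std-B, Std-D): VendorX can switch to Std-B (6 → 8). Not NE.
(Std-A, Std-B, Std-E): VendorX can switch to Std-B (1 → 3). Not NE.
(Std-B, Std-A, Std-D): VendorX can switch to Std-A (2 → 7). Not NE.
(Std-B, Std-A, Std-E): VendorX can switch to Std-A (4 → 9). Not NE.
(The remaining 6 profiles each have a profitable deviation by the same check.)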